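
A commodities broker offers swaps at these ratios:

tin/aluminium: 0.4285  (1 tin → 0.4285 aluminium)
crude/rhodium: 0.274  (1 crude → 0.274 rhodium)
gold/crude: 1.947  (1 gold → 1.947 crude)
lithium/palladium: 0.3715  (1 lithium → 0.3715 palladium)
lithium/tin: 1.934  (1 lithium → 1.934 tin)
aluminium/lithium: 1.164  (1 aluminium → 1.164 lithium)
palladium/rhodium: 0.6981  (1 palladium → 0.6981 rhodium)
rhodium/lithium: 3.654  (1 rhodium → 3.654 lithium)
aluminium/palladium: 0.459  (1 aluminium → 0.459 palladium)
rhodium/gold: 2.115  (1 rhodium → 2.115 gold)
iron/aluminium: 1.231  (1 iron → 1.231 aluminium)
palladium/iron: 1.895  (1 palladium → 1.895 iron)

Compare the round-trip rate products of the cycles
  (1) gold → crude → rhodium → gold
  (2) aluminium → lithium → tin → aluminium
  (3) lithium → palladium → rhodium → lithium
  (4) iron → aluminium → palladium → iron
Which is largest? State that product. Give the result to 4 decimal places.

1.1283

(1) 1.947 × 0.274 × 2.115 = 1.12831
(2) 1.164 × 1.934 × 0.4285 = 0.96463
(3) 0.3715 × 0.6981 × 3.654 = 0.94764
(4) 1.231 × 0.459 × 1.895 = 1.07073
Highest is cycle (1) at 1.1283 (>1, arbitrage).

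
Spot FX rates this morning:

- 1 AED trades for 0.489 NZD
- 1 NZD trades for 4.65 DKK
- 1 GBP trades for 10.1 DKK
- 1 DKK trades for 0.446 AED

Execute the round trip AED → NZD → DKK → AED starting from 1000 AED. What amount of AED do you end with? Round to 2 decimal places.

1000 AED × 0.489 = 489 NZD
489 NZD × 4.65 = 2273.85 DKK
2273.85 DKK × 0.446 = 1014.1371 AED

1014.14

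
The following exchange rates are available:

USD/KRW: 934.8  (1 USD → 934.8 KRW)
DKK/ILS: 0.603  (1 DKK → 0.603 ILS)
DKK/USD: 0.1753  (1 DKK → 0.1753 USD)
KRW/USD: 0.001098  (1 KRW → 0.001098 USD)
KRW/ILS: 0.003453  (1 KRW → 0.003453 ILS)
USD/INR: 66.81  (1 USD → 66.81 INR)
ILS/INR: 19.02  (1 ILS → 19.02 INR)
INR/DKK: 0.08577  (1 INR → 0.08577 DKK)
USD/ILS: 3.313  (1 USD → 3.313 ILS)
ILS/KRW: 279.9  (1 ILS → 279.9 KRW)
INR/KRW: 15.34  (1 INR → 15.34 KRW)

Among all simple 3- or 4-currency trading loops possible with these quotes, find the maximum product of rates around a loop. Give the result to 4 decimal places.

KRW→USD→INR→KRW: 0.001098 × 66.81 × 15.34 = 1.12530
KRW→USD→ILS→INR→KRW: 0.001098 × 3.313 × 19.02 × 15.34 = 1.06135
KRW→USD→ILS→KRW: 0.001098 × 3.313 × 279.9 = 1.01818
KRW→ILS→INR→KRW: 0.003453 × 19.02 × 15.34 = 1.00747
USD→INR→DKK→USD: 66.81 × 0.08577 × 0.1753 = 1.00452
DKK→ILS→INR→DKK: 0.603 × 19.02 × 0.08577 = 0.98370
USD→ILS→INR→DKK→USD: 3.313 × 19.02 × 0.08577 × 0.1753 = 0.94743
Maximum is KRW→USD→INR→KRW at 1.1253; arbitrage exists.

1.1253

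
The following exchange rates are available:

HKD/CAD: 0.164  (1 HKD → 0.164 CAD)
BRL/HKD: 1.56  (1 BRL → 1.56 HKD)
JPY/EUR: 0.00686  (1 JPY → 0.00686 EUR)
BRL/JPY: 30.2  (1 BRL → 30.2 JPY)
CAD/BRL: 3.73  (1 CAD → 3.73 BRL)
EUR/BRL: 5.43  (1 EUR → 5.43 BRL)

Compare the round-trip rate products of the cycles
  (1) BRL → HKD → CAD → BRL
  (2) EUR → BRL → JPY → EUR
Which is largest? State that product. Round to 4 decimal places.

1.1249

(1) 1.56 × 0.164 × 3.73 = 0.95428
(2) 5.43 × 30.2 × 0.00686 = 1.12494
Highest is cycle (2) at 1.1249 (>1, arbitrage).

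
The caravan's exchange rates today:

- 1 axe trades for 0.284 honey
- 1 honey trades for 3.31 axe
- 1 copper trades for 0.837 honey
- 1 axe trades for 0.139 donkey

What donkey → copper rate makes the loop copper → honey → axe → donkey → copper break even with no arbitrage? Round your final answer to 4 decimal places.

2.5968

Known legs of the cycle: 0.837 × 3.31 × 0.139 = 0.38509533
For no arbitrage the full-cycle product must be 1, so the missing rate is 1 / 0.38509533 ≈ 2.596760.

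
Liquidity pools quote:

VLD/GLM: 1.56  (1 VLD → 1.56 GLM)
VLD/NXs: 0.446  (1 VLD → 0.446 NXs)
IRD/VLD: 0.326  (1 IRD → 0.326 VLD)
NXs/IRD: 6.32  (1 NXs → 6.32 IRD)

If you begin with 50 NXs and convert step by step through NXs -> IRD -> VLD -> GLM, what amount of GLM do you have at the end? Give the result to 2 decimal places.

160.70

50 NXs × 6.32 = 316 IRD
316 IRD × 0.326 = 103.016 VLD
103.016 VLD × 1.56 = 160.70496 GLM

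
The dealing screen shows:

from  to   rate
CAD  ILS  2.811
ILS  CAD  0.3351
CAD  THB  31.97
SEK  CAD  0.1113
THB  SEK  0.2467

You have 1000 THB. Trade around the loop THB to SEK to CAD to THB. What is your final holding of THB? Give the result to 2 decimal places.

877.82

1000 THB × 0.2467 = 246.7 SEK
246.7 SEK × 0.1113 = 27.45771 CAD
27.45771 CAD × 31.97 = 877.8229887 THB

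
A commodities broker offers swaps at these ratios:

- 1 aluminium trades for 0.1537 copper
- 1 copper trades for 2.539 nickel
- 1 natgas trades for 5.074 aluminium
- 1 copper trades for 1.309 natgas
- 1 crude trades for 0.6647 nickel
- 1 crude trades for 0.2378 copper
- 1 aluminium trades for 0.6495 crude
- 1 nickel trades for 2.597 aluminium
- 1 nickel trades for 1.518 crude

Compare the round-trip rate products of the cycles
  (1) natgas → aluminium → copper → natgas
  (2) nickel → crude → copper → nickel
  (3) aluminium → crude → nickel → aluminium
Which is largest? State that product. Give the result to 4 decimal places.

(1) 5.074 × 0.1537 × 1.309 = 1.02085
(2) 1.518 × 0.2378 × 2.539 = 0.91653
(3) 0.6495 × 0.6647 × 2.597 = 1.12118
Highest is cycle (3) at 1.1212 (>1, arbitrage).

1.1212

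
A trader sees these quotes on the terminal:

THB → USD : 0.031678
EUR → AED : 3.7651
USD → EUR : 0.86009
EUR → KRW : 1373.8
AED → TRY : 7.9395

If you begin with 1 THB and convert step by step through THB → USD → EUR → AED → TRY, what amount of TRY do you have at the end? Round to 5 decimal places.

1 THB × 0.031678 = 0.031678 USD
0.031678 USD × 0.86009 = 0.02724593102 EUR
0.02724593102 EUR × 3.7651 = 0.102583654883402 AED
0.102583654883402 AED × 7.9395 = 0.814462927946770179 TRY

0.81446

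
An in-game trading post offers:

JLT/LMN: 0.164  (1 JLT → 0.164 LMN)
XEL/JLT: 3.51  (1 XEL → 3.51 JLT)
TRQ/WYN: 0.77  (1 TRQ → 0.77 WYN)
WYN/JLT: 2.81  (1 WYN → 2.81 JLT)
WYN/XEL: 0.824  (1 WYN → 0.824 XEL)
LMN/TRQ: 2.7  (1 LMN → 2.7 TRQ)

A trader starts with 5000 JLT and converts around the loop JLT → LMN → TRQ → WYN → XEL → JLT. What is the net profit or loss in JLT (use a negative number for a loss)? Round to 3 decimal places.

-69.367

5000 JLT × 0.164 = 820 LMN
820 LMN × 2.7 = 2214 TRQ
2214 TRQ × 0.77 = 1704.78 WYN
1704.78 WYN × 0.824 = 1404.73872 XEL
1404.73872 XEL × 3.51 = 4930.6329072 JLT
Net change: 4930.6329072 − 5000 = -69.3670928 JLT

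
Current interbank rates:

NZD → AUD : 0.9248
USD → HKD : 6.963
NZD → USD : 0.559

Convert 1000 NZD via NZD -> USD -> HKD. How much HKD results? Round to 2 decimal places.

1000 NZD × 0.559 = 559 USD
559 USD × 6.963 = 3892.317 HKD

3892.32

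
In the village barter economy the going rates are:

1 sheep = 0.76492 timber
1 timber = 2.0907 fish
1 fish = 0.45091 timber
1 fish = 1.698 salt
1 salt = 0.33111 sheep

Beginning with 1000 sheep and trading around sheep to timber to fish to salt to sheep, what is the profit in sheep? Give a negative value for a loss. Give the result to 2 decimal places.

-100.88

1000 sheep × 0.76492 = 764.92 timber
764.92 timber × 2.0907 = 1599.218244 fish
1599.218244 fish × 1.698 = 2715.472578312 salt
2715.472578312 salt × 0.33111 = 899.12012540488632 sheep
Net change: 899.12012540488632 − 1000 = -100.87987459511368 sheep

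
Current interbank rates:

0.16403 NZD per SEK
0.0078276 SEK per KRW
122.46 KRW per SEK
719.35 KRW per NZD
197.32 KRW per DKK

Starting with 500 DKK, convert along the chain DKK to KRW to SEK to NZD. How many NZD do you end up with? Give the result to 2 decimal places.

126.68

500 DKK × 197.32 = 98660 KRW
98660 KRW × 0.0078276 = 772.271016 SEK
772.271016 SEK × 0.16403 = 126.67561475448 NZD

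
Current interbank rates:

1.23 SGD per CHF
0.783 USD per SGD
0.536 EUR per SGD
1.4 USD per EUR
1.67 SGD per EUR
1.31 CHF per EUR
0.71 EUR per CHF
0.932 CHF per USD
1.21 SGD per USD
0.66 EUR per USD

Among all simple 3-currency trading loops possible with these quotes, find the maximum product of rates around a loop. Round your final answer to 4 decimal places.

0.9264

EUR→USD→CHF→EUR: 1.4 × 0.932 × 0.71 = 0.92641
EUR→USD→SGD→EUR: 1.4 × 1.21 × 0.536 = 0.90798
USD→CHF→SGD→USD: 0.932 × 1.23 × 0.783 = 0.89760
EUR→CHF→SGD→EUR: 1.31 × 1.23 × 0.536 = 0.86366
EUR→SGD→USD→EUR: 1.67 × 0.783 × 0.66 = 0.86302
Maximum is EUR→USD→CHF→EUR at 0.9264; no arbitrage — every cycle loses value.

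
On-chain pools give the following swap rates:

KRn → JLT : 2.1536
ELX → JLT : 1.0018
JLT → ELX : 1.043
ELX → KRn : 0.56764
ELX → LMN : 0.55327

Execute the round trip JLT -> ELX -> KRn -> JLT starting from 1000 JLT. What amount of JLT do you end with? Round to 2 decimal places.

1275.04

1000 JLT × 1.043 = 1043 ELX
1043 ELX × 0.56764 = 592.04852 KRn
592.04852 KRn × 2.1536 = 1275.035692672 JLT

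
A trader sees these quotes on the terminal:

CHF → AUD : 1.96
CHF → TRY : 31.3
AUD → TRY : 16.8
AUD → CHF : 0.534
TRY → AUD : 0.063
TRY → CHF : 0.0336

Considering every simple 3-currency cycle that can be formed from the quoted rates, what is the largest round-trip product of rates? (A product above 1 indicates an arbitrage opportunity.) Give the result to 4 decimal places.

1.1064

AUD→TRY→CHF→AUD: 16.8 × 0.0336 × 1.96 = 1.10638
AUD→CHF→TRY→AUD: 0.534 × 31.3 × 0.063 = 1.05299
Maximum is AUD→TRY→CHF→AUD at 1.1064; arbitrage exists.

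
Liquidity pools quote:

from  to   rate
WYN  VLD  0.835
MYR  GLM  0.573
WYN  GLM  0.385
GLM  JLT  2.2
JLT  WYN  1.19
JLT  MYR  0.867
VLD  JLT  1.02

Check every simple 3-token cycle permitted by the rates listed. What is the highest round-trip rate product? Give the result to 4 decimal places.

MYR→GLM→JLT→MYR: 0.573 × 2.2 × 0.867 = 1.09294
VLD→JLT→WYN→VLD: 1.02 × 1.19 × 0.835 = 1.01352
JLT→WYN→GLM→JLT: 1.19 × 0.385 × 2.2 = 1.00793
Maximum is MYR→GLM→JLT→MYR at 1.0929; arbitrage exists.

1.0929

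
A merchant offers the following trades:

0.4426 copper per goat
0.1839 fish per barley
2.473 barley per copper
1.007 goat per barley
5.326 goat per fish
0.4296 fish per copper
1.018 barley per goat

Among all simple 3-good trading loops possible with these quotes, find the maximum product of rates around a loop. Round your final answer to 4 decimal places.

1.1022

barley→goat→copper→barley: 1.007 × 0.4426 × 2.473 = 1.10221
copper→fish→goat→copper: 0.4296 × 5.326 × 0.4426 = 1.01269
barley→fish→goat→barley: 0.1839 × 5.326 × 1.018 = 0.99708
Maximum is barley→goat→copper→barley at 1.1022; arbitrage exists.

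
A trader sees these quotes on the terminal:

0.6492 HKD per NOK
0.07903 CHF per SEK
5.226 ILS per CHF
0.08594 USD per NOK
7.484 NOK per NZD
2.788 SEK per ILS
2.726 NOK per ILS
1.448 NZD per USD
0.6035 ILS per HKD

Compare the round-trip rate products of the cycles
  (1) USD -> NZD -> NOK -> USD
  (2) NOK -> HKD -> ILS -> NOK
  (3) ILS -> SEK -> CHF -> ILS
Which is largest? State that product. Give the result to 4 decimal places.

(1) 1.448 × 7.484 × 0.08594 = 0.93132
(2) 0.6492 × 0.6035 × 2.726 = 1.06803
(3) 2.788 × 0.07903 × 5.226 = 1.15147
Highest is cycle (3) at 1.1515 (>1, arbitrage).

1.1515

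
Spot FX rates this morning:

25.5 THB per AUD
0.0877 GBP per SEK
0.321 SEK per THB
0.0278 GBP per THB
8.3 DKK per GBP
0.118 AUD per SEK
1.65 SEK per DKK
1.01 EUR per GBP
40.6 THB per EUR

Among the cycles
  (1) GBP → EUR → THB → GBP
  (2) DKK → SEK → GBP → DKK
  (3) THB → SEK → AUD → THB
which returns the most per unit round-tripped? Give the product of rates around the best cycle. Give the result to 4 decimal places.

1.2011

(1) 1.01 × 40.6 × 0.0278 = 1.13997
(2) 1.65 × 0.0877 × 8.3 = 1.20105
(3) 0.321 × 0.118 × 25.5 = 0.96589
Highest is cycle (2) at 1.2011 (>1, arbitrage).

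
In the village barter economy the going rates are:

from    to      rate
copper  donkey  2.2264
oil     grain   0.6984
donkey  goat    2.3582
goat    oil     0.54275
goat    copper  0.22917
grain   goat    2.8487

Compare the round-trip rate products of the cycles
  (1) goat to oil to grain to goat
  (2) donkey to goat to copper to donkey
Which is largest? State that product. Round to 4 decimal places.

(1) 0.54275 × 0.6984 × 2.8487 = 1.07982
(2) 2.3582 × 0.22917 × 2.2264 = 1.20321
Highest is cycle (2) at 1.2032 (>1, arbitrage).

1.2032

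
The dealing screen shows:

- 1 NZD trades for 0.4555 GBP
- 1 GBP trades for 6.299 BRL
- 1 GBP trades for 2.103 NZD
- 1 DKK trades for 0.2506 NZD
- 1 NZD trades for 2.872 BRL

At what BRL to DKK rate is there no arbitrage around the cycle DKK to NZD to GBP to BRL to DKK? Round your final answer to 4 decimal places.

Known legs of the cycle: 0.2506 × 0.4555 × 6.299 = 0.7190201417
For no arbitrage the full-cycle product must be 1, so the missing rate is 1 / 0.7190201417 ≈ 1.390782.

1.3908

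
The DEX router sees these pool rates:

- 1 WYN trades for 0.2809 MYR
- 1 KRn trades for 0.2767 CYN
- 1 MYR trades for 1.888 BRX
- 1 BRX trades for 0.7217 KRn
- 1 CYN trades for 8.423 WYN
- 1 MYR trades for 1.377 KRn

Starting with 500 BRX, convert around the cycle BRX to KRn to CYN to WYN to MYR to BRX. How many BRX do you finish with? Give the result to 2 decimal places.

446.02

500 BRX × 0.7217 = 360.85 KRn
360.85 KRn × 0.2767 = 99.847195 CYN
99.847195 CYN × 8.423 = 841.012923485 WYN
841.012923485 WYN × 0.2809 = 236.2405302069365 MYR
236.2405302069365 MYR × 1.888 = 446.022121030696112 BRX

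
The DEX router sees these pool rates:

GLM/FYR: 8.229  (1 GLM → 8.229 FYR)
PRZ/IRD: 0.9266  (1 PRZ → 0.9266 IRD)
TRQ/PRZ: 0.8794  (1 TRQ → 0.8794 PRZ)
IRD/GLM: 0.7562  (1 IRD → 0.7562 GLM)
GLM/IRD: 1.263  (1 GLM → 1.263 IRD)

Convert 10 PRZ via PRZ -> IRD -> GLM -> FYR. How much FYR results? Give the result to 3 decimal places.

57.660

10 PRZ × 0.9266 = 9.266 IRD
9.266 IRD × 0.7562 = 7.0069492 GLM
7.0069492 GLM × 8.229 = 57.6601849668 FYR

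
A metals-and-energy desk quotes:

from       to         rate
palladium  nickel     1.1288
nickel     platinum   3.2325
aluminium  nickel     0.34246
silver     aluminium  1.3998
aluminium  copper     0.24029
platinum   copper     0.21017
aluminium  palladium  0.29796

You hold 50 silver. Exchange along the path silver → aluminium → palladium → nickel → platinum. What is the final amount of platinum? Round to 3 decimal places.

76.094

50 silver × 1.3998 = 69.99 aluminium
69.99 aluminium × 0.29796 = 20.8542204 palladium
20.8542204 palladium × 1.1288 = 23.54024398752 nickel
23.54024398752 nickel × 3.2325 = 76.0938386896584 platinum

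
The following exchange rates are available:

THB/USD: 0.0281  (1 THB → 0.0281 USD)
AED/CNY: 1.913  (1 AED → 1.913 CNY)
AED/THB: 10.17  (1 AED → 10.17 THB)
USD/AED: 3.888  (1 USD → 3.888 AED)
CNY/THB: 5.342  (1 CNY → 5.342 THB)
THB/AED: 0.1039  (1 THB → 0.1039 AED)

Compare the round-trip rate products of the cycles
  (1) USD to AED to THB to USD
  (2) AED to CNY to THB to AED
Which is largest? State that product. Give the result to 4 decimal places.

1.1111

(1) 3.888 × 10.17 × 0.0281 = 1.11110
(2) 1.913 × 5.342 × 0.1039 = 1.06178
Highest is cycle (1) at 1.1111 (>1, arbitrage).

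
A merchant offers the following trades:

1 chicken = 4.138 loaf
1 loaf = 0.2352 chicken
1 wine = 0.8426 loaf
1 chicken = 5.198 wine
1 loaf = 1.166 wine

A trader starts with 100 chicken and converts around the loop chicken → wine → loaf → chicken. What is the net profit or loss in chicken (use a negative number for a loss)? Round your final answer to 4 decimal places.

100 chicken × 5.198 = 519.8 wine
519.8 wine × 0.8426 = 437.98348 loaf
437.98348 loaf × 0.2352 = 103.013714496 chicken
Net change: 103.013714496 − 100 = 3.013714496 chicken

3.0137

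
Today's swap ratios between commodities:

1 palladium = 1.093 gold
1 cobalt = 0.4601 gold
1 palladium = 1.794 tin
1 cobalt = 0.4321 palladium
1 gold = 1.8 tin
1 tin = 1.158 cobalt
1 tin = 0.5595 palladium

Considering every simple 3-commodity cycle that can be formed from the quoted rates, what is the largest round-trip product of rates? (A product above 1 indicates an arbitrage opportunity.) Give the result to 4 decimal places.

palladium→gold→tin→palladium: 1.093 × 1.8 × 0.5595 = 1.10076
tin→cobalt→gold→tin: 1.158 × 0.4601 × 1.8 = 0.95903
palladium→tin→cobalt→palladium: 1.794 × 1.158 × 0.4321 = 0.89767
Maximum is palladium→gold→tin→palladium at 1.1008; arbitrage exists.

1.1008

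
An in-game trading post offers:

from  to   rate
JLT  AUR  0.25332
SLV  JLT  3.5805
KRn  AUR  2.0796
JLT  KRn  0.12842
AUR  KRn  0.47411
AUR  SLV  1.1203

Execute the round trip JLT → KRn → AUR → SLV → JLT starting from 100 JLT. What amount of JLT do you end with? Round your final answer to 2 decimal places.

100 JLT × 0.12842 = 12.842 KRn
12.842 KRn × 2.0796 = 26.7062232 AUR
26.7062232 AUR × 1.1203 = 29.91898185096 SLV
29.91898185096 SLV × 3.5805 = 107.12491451736228 JLT

107.12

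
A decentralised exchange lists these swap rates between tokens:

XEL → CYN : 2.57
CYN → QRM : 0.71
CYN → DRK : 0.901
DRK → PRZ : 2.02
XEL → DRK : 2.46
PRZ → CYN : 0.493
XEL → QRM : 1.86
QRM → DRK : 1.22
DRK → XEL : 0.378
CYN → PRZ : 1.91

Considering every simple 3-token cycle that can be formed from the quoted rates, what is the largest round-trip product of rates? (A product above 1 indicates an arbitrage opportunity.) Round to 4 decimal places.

CYN→DRK→PRZ→CYN: 0.901 × 2.02 × 0.493 = 0.89727
CYN→DRK→XEL→CYN: 0.901 × 0.378 × 2.57 = 0.87529
QRM→DRK→XEL→QRM: 1.22 × 0.378 × 1.86 = 0.85776
Maximum is CYN→DRK→PRZ→CYN at 0.8973; no arbitrage — every cycle loses value.

0.8973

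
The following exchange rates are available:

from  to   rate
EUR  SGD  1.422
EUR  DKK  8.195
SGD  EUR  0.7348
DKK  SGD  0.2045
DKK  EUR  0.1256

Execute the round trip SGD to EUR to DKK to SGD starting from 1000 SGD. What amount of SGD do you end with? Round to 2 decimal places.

1000 SGD × 0.7348 = 734.8 EUR
734.8 EUR × 8.195 = 6021.686 DKK
6021.686 DKK × 0.2045 = 1231.434787 SGD

1231.43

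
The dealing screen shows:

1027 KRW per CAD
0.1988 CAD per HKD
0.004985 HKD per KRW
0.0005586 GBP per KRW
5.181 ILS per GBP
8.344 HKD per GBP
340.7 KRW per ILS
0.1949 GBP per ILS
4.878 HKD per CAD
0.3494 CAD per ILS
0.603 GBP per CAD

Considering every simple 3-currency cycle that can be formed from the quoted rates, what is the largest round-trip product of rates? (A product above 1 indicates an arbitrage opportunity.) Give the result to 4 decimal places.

1.0916

ILS→CAD→GBP→ILS: 0.3494 × 0.603 × 5.181 = 1.09158
KRW→HKD→CAD→KRW: 0.004985 × 0.1988 × 1027 = 1.01778
GBP→HKD→CAD→GBP: 8.344 × 0.1988 × 0.603 = 1.00025
ILS→KRW→GBP→ILS: 340.7 × 0.0005586 × 5.181 = 0.98602
Maximum is ILS→CAD→GBP→ILS at 1.0916; arbitrage exists.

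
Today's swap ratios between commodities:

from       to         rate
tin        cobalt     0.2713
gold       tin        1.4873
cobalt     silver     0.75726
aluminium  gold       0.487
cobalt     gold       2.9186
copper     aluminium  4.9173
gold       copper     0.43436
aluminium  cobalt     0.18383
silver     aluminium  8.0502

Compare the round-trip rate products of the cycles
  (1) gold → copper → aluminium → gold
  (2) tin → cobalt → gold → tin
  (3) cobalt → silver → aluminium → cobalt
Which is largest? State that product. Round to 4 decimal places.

1.1777

(1) 0.43436 × 4.9173 × 0.487 = 1.04017
(2) 0.2713 × 2.9186 × 1.4873 = 1.17767
(3) 0.75726 × 8.0502 × 0.18383 = 1.12065
Highest is cycle (2) at 1.1777 (>1, arbitrage).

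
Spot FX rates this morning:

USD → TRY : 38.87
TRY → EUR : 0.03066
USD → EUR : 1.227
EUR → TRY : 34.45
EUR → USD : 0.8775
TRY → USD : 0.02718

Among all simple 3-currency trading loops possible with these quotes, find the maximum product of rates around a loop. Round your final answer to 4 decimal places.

1.1489

TRY→USD→EUR→TRY: 0.02718 × 1.227 × 34.45 = 1.14890
TRY→EUR→USD→TRY: 0.03066 × 0.8775 × 38.87 = 1.04576
Maximum is TRY→USD→EUR→TRY at 1.1489; arbitrage exists.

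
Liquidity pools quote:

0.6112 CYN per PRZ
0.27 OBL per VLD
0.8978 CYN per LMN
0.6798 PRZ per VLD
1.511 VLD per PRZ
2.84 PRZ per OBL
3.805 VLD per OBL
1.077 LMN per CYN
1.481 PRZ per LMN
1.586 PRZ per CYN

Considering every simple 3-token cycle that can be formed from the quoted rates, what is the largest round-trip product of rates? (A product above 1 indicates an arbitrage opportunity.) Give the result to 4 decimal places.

OBL→PRZ→VLD→OBL: 2.84 × 1.511 × 0.27 = 1.15863
LMN→PRZ→CYN→LMN: 1.481 × 0.6112 × 1.077 = 0.97489
Maximum is OBL→PRZ→VLD→OBL at 1.1586; arbitrage exists.

1.1586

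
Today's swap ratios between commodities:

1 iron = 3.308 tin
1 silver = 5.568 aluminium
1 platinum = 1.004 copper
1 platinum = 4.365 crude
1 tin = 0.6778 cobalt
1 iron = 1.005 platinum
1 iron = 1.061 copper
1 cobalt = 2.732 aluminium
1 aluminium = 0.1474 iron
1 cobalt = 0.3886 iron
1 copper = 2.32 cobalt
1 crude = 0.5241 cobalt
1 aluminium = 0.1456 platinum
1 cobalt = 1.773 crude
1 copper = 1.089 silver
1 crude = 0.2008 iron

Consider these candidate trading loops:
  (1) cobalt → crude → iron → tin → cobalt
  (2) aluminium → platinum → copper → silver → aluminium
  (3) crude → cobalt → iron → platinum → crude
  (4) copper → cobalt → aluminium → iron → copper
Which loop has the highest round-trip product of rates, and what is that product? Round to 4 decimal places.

(1) 1.773 × 0.2008 × 3.308 × 0.6778 = 0.79825
(2) 0.1456 × 1.004 × 1.089 × 5.568 = 0.88638
(3) 0.5241 × 0.3886 × 1.005 × 4.365 = 0.89344
(4) 2.32 × 2.732 × 0.1474 × 1.061 = 0.99125
Highest is cycle (4) at 0.9912 (≤1, no arbitrage).

0.9912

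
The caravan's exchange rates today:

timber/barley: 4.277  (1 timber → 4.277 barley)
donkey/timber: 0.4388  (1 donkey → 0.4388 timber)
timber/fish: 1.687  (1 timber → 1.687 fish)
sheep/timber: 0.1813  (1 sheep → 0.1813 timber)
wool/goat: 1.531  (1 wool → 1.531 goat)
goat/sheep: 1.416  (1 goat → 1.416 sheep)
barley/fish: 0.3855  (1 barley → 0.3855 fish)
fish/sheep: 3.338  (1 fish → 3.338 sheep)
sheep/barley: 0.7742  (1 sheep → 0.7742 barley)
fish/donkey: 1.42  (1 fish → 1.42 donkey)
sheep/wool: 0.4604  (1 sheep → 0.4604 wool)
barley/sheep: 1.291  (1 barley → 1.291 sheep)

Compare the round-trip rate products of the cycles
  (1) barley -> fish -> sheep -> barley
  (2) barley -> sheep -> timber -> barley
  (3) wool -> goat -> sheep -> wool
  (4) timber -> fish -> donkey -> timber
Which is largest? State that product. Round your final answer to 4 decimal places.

(1) 0.3855 × 3.338 × 0.7742 = 0.99624
(2) 1.291 × 0.1813 × 4.277 = 1.00107
(3) 1.531 × 1.416 × 0.4604 = 0.99810
(4) 1.687 × 1.42 × 0.4388 = 1.05116
Highest is cycle (4) at 1.0512 (>1, arbitrage).

1.0512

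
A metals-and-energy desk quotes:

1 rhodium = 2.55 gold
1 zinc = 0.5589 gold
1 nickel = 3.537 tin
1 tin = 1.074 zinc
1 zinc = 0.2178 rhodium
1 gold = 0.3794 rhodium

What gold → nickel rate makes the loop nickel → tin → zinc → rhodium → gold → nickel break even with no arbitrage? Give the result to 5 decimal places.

0.47398

Known legs of the cycle: 3.537 × 1.074 × 0.2178 × 2.55 = 2.10978109782
For no arbitrage the full-cycle product must be 1, so the missing rate is 1 / 2.10978109782 ≈ 0.4739828.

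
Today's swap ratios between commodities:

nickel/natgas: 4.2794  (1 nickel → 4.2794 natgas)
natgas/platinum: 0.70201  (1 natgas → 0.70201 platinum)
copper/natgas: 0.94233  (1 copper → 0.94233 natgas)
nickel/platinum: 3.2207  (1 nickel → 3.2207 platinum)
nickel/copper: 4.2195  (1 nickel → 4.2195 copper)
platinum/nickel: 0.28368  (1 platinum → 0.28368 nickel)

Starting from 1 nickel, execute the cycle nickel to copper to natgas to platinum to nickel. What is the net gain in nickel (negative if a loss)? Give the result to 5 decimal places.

-0.20816

1 nickel × 4.2195 = 4.2195 copper
4.2195 copper × 0.94233 = 3.976161435 natgas
3.976161435 natgas × 0.70201 = 2.79130508898435 platinum
2.79130508898435 platinum × 0.28368 = 0.791837427643080408 nickel
Net change: 0.791837427643080408 − 1 = -0.208162572356919592 nickel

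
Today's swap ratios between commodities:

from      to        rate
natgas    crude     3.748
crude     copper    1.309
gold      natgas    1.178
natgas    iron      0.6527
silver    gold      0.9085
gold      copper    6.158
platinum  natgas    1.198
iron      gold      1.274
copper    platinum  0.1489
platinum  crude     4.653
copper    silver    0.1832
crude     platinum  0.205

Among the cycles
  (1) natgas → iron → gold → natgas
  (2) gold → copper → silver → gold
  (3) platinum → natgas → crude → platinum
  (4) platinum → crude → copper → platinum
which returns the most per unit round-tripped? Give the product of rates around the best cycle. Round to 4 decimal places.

1.0249

(1) 0.6527 × 1.274 × 1.178 = 0.97955
(2) 6.158 × 0.1832 × 0.9085 = 1.02492
(3) 1.198 × 3.748 × 0.205 = 0.92047
(4) 4.653 × 1.309 × 0.1489 = 0.90692
Highest is cycle (2) at 1.0249 (>1, arbitrage).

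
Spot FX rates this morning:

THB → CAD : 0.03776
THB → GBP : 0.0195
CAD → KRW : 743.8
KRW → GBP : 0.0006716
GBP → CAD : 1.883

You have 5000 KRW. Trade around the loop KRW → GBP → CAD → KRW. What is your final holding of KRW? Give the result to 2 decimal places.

4703.13

5000 KRW × 0.0006716 = 3.358 GBP
3.358 GBP × 1.883 = 6.323114 CAD
6.323114 CAD × 743.8 = 4703.1321932 KRW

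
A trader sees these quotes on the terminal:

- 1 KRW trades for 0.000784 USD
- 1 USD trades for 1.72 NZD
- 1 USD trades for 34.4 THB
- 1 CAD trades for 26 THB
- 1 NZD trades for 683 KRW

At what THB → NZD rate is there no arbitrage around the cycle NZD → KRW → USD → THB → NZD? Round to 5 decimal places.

0.05429

Known legs of the cycle: 683 × 0.000784 × 34.4 = 18.4202368
For no arbitrage the full-cycle product must be 1, so the missing rate is 1 / 18.4202368 ≈ 0.0542881.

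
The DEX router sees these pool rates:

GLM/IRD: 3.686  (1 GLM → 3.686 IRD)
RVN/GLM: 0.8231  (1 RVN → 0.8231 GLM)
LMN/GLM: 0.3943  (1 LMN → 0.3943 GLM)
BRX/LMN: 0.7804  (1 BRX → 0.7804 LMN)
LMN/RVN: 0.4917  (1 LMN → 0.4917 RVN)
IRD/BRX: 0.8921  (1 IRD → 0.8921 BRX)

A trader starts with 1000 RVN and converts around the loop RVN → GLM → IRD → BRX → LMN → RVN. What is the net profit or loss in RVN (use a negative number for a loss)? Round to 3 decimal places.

38.578

1000 RVN × 0.8231 = 823.1 GLM
823.1 GLM × 3.686 = 3033.9466 IRD
3033.9466 IRD × 0.8921 = 2706.58376186 BRX
2706.58376186 BRX × 0.7804 = 2112.217967755544 LMN
2112.217967755544 LMN × 0.4917 = 1038.5775747454009848 RVN
Net change: 1038.5775747454009848 − 1000 = 38.5775747454009848 RVN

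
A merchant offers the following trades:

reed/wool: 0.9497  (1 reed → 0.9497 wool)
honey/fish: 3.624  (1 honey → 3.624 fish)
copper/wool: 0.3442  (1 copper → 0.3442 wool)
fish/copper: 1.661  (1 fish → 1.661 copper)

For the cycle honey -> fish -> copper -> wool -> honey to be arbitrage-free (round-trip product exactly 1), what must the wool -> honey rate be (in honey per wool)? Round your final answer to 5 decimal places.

Known legs of the cycle: 3.624 × 1.661 × 0.3442 = 2.0718995088
For no arbitrage the full-cycle product must be 1, so the missing rate is 1 / 2.0718995088 ≈ 0.4826489.

0.48265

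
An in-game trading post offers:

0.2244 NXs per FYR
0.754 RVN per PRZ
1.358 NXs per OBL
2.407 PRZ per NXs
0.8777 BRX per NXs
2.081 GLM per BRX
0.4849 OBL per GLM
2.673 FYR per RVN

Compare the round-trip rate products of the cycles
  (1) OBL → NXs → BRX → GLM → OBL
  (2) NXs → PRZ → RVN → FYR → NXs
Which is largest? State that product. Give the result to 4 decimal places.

(1) 1.358 × 0.8777 × 2.081 × 0.4849 = 1.20274
(2) 2.407 × 0.754 × 2.673 × 0.2244 = 1.08860
Highest is cycle (1) at 1.2027 (>1, arbitrage).

1.2027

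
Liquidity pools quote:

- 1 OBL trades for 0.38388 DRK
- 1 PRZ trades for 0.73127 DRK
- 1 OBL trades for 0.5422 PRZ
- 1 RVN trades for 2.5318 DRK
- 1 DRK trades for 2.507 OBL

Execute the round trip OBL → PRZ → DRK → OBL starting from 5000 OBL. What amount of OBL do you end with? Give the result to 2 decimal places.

5000 OBL × 0.5422 = 2711 PRZ
2711 PRZ × 0.73127 = 1982.47297 DRK
1982.47297 DRK × 2.507 = 4970.05973579 OBL

4970.06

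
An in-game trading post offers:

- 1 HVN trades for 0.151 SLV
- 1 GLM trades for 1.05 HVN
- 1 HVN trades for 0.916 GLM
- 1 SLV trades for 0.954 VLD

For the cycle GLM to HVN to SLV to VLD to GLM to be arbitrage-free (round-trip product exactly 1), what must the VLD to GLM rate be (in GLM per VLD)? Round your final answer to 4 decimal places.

Known legs of the cycle: 1.05 × 0.151 × 0.954 = 0.1512567
For no arbitrage the full-cycle product must be 1, so the missing rate is 1 / 0.1512567 ≈ 6.611277.

6.6113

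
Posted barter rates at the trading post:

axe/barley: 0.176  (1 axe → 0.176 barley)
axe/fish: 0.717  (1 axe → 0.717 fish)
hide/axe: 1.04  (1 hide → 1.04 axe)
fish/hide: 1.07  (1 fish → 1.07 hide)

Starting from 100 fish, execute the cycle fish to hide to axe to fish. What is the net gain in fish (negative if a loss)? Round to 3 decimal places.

-20.212

100 fish × 1.07 = 107 hide
107 hide × 1.04 = 111.28 axe
111.28 axe × 0.717 = 79.78776 fish
Net change: 79.78776 − 100 = -20.21224 fish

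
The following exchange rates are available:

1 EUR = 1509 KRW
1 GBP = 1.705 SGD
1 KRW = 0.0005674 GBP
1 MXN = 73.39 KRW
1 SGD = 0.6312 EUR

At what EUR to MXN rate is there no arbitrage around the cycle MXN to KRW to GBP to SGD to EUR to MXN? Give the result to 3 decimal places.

Known legs of the cycle: 73.39 × 0.0005674 × 1.705 × 0.6312 = 0.044814400667256
For no arbitrage the full-cycle product must be 1, so the missing rate is 1 / 0.044814400667256 ≈ 22.31426.

22.314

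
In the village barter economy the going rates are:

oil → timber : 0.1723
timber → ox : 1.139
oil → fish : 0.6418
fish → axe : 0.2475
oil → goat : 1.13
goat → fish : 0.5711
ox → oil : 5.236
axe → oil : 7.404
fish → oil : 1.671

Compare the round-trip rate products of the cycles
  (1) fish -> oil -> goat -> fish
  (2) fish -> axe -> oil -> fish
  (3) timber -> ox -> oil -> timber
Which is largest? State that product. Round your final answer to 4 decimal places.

(1) 1.671 × 1.13 × 0.5711 = 1.07837
(2) 0.2475 × 7.404 × 0.6418 = 1.17609
(3) 1.139 × 5.236 × 0.1723 = 1.02756
Highest is cycle (2) at 1.1761 (>1, arbitrage).

1.1761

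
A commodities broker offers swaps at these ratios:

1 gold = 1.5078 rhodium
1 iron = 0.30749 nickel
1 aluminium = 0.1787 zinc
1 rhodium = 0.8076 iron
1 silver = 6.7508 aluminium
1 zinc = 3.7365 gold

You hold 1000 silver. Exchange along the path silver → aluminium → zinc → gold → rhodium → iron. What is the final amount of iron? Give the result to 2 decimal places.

1000 silver × 6.7508 = 6750.8 aluminium
6750.8 aluminium × 0.1787 = 1206.36796 zinc
1206.36796 zinc × 3.7365 = 4507.59388254 gold
4507.59388254 gold × 1.5078 = 6796.550056093812 rhodium
6796.550056093812 rhodium × 0.8076 = 5488.8938253013625712 iron

5488.89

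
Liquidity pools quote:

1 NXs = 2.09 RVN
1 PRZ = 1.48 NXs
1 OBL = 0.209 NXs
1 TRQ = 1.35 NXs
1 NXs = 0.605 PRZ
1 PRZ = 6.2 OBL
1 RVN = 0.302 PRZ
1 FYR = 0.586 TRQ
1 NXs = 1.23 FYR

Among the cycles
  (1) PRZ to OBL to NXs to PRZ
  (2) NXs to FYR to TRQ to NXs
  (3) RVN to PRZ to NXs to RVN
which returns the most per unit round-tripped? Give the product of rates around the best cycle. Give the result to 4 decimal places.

0.9731

(1) 6.2 × 0.209 × 0.605 = 0.78396
(2) 1.23 × 0.586 × 1.35 = 0.97305
(3) 0.302 × 1.48 × 2.09 = 0.93415
Highest is cycle (2) at 0.9731 (≤1, no arbitrage).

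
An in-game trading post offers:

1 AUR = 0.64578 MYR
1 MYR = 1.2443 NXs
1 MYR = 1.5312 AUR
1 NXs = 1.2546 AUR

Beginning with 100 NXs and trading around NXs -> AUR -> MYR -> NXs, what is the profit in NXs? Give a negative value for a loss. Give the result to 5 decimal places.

100 NXs × 1.2546 = 125.46 AUR
125.46 AUR × 0.64578 = 81.0195588 MYR
81.0195588 MYR × 1.2443 = 100.81263701484 NXs
Net change: 100.81263701484 − 100 = 0.81263701484 NXs

0.81264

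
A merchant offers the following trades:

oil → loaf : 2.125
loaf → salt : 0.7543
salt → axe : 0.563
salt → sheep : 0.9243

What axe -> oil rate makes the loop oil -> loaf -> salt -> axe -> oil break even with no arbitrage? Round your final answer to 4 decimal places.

1.1081

Known legs of the cycle: 2.125 × 0.7543 × 0.563 = 0.9024256625
For no arbitrage the full-cycle product must be 1, so the missing rate is 1 / 0.9024256625 ≈ 1.108125.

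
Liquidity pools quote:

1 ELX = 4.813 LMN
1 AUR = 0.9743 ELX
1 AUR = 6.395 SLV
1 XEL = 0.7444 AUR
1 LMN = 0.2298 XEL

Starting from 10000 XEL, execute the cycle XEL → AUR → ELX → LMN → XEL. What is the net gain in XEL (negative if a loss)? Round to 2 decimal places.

10000 XEL × 0.7444 = 7444 AUR
7444 AUR × 0.9743 = 7252.6892 ELX
7252.6892 ELX × 4.813 = 34907.1931196 LMN
34907.1931196 LMN × 0.2298 = 8021.67297888408 XEL
Net change: 8021.67297888408 − 10000 = -1978.32702111592 XEL

-1978.33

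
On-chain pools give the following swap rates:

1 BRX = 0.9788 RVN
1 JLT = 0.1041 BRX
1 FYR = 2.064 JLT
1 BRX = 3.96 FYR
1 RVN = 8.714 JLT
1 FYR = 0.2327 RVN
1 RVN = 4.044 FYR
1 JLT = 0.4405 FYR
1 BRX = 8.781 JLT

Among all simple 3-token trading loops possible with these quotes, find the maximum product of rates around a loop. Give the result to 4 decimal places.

0.8932

FYR→RVN→JLT→FYR: 0.2327 × 8.714 × 0.4405 = 0.89322
BRX→RVN→JLT→BRX: 0.9788 × 8.714 × 0.1041 = 0.88790
FYR→JLT→BRX→FYR: 2.064 × 0.1041 × 3.96 = 0.85086
Maximum is FYR→RVN→JLT→FYR at 0.8932; no arbitrage — every cycle loses value.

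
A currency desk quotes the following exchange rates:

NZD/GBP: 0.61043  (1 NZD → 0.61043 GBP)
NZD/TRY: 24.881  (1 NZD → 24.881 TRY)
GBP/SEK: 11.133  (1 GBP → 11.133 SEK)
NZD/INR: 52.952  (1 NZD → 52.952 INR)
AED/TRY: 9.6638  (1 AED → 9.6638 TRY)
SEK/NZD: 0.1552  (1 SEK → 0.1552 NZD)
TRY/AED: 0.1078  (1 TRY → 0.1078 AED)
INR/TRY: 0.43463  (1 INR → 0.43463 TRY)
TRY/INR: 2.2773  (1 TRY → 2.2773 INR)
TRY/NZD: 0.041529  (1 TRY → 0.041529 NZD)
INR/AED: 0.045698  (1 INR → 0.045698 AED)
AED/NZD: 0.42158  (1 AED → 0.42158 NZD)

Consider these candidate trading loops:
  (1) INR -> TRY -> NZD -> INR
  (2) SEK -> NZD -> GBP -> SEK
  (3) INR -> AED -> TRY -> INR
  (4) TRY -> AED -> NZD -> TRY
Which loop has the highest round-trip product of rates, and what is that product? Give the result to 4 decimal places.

1.1307

(1) 0.43463 × 0.041529 × 52.952 = 0.95577
(2) 0.1552 × 0.61043 × 11.133 = 1.05473
(3) 0.045698 × 9.6638 × 2.2773 = 1.00569
(4) 0.1078 × 0.42158 × 24.881 = 1.13075
Highest is cycle (4) at 1.1307 (>1, arbitrage).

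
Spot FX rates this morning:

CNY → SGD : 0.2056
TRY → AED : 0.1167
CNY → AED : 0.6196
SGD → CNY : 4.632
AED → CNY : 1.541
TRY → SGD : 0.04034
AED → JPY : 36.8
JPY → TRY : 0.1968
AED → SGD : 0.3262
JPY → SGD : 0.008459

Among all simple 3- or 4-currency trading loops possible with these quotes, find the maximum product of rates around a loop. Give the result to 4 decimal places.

CNY→AED→SGD→CNY: 0.6196 × 0.3262 × 4.632 = 0.93619
CNY→AED→JPY→SGD→CNY: 0.6196 × 36.8 × 0.008459 × 4.632 = 0.89340
JPY→TRY→AED→JPY: 0.1968 × 0.1167 × 36.8 = 0.84517
Maximum is CNY→AED→SGD→CNY at 0.9362; no arbitrage — every cycle loses value.

0.9362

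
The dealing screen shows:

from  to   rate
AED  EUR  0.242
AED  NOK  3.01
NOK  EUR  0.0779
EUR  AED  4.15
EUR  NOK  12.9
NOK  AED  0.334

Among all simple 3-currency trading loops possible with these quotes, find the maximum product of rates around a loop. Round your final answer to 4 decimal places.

1.0427

NOK→AED→EUR→NOK: 0.334 × 0.242 × 12.9 = 1.04268
NOK→EUR→AED→NOK: 0.0779 × 4.15 × 3.01 = 0.97309
Maximum is NOK→AED→EUR→NOK at 1.0427; arbitrage exists.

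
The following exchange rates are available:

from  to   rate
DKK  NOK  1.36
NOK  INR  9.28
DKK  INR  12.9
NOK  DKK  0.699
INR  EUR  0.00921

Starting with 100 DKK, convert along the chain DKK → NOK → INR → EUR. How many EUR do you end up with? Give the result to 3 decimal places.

11.624

100 DKK × 1.36 = 136 NOK
136 NOK × 9.28 = 1262.08 INR
1262.08 INR × 0.00921 = 11.6237568 EUR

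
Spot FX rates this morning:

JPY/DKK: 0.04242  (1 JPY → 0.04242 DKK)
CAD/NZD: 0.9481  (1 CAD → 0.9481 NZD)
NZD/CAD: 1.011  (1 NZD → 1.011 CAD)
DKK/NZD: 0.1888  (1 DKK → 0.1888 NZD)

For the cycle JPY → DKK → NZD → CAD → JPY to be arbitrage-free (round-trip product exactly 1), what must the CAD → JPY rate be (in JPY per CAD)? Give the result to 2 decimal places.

123.50

Known legs of the cycle: 0.04242 × 0.1888 × 1.011 = 0.008096993856
For no arbitrage the full-cycle product must be 1, so the missing rate is 1 / 0.008096993856 ≈ 123.5026.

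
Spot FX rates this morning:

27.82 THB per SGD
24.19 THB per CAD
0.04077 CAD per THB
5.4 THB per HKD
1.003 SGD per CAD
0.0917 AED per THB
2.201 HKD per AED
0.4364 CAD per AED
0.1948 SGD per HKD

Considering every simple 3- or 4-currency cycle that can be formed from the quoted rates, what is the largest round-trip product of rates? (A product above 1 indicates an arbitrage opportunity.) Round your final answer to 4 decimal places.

CAD→SGD→THB→CAD: 1.003 × 27.82 × 0.04077 = 1.13762
CAD→SGD→THB→AED→CAD: 1.003 × 27.82 × 0.0917 × 0.4364 = 1.11664
HKD→SGD→THB→AED→HKD: 0.1948 × 27.82 × 0.0917 × 2.201 = 1.09379
HKD→THB→AED→HKD: 5.4 × 0.0917 × 2.201 = 1.08989
CAD→THB→AED→CAD: 24.19 × 0.0917 × 0.4364 = 0.96803
Maximum is CAD→SGD→THB→CAD at 1.1376; arbitrage exists.

1.1376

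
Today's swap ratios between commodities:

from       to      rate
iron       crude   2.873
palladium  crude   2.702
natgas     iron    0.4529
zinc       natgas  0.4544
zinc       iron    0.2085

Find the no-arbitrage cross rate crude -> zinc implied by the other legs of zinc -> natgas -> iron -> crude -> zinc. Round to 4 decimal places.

Known legs of the cycle: 0.4544 × 0.4529 × 2.873 = 0.59125696448
For no arbitrage the full-cycle product must be 1, so the missing rate is 1 / 0.59125696448 ≈ 1.691312.

1.6913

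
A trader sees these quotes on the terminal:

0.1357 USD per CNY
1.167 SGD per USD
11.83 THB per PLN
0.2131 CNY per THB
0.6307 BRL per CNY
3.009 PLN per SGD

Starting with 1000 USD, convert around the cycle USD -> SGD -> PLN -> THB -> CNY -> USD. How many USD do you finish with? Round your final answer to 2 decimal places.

1000 USD × 1.167 = 1167 SGD
1167 SGD × 3.009 = 3511.503 PLN
3511.503 PLN × 11.83 = 41541.08049 THB
41541.08049 THB × 0.2131 = 8852.404252419 CNY
8852.404252419 CNY × 0.1357 = 1201.2712570532583 USD

1201.27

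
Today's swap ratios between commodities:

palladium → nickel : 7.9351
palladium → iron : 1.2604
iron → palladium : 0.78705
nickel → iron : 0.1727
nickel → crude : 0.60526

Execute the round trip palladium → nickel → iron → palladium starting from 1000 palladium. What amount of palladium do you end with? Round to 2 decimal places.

1000 palladium × 7.9351 = 7935.1 nickel
7935.1 nickel × 0.1727 = 1370.39177 iron
1370.39177 iron × 0.78705 = 1078.5668425785 palladium

1078.57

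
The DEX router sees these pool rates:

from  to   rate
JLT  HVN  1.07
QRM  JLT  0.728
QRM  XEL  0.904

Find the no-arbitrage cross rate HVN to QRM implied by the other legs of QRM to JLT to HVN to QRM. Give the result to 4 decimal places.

Known legs of the cycle: 0.728 × 1.07 = 0.77896
For no arbitrage the full-cycle product must be 1, so the missing rate is 1 / 0.77896 ≈ 1.283763.

1.2838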